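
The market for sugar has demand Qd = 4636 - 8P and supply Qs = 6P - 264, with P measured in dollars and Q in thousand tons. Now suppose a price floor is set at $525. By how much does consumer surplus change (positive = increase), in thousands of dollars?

Equilibrium: 4636 - 8P = 6P - 264, so 4900 = 14P and P* = 350, Q* = 1836.
The floor of 525 is above the equilibrium price 350, so it binds.
At P = 525: Qd = 4636 - 8·525 = 436 and Qs = 6·525 - 264 = 2886.
Consumer surplus without the control is ½ · (579.5 - 350) · 1836 = 210681.
With the floor, consumers buy 436 units at 525, so CS = ½ · (579.5 - 525) · 436 = 11881.
Change in consumer surplus = 11881 - 210681 = -198800.

-198800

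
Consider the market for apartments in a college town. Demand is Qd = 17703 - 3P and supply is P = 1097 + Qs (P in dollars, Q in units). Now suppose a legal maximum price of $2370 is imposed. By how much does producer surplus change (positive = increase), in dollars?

Rearranging supply gives Qs = P - 1097. Equilibrium: 17703 - 3P = P - 1097, so 18800 = 4P and P* = 4700, Q* = 3603.
Because the ceiling (2370) lies below the market-clearing price, it is binding.
At P = 2370: Qd = 17703 - 3·2370 = 10593 and Qs = 2370 - 1097 = 1273.
Producer surplus without the control is ½ · (4700 - 1097) · 3603 = 6490804.5.
With the ceiling, producers sell 1273 units at 2370, so PS = ½ · (2370 - 1097) · 1273 = 810264.5.
Change in producer surplus = 810264.5 - 6490804.5 = -5680540.

-5680540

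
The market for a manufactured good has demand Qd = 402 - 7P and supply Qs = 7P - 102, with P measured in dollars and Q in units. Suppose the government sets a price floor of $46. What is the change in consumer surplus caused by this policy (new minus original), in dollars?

Without the control the market clears where 402 - 7P = 7P - 102, i.e. P* = 36 and Q* = 150.
Because the floor (46) lies above the market-clearing price, it is binding.
At P = 46: Qd = 402 - 7·46 = 80 and Qs = 7·46 - 102 = 220.
Consumer surplus without the control is ½ · (402/7 - 36) · 150 = 11250/7.
With the floor, consumers buy 80 units at 46, so CS = ½ · (402/7 - 46) · 80 = 3200/7.
Change in consumer surplus = 3200/7 - 11250/7 = -1150.

-1150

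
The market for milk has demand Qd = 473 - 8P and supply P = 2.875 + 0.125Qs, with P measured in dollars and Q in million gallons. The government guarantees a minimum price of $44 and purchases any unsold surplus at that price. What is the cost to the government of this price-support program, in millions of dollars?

Rearranging supply gives Qs = 8P - 23. Setting quantity demanded equal to quantity supplied, 473 - 8P = 8P - 23, gives P* = 31 and Q* = 225.
Since 44 > 31, the floor is binding.
At P = 44: Qd = 473 - 8·44 = 121 and Qs = 8·44 - 23 = 329.
Surplus = Qs - Qd = 208.
Government expenditure = surplus × support price = 208 × 44 = 9152.

9152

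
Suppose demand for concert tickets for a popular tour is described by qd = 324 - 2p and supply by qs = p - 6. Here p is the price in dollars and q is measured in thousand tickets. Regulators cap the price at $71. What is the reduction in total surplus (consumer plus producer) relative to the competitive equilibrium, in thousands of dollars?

Without the control the market clears where 324 - 2p = p - 6, i.e. p* = 110 and q* = 104.
Because the ceiling (71) lies below the market-clearing price, it is binding.
At p = 71: qd = 324 - 2·71 = 182 and qs = 71 - 6 = 65.
Quantity traded falls to 65. At q = 65 the demand price is (324 - 65)/2 = 129.5 and the supply price is 6 + 65 = 71.
Deadweight loss = ½ · (129.5 - 71) · (104 - 65) = ½ · 58.5 · 39 = 1140.75.

1140.75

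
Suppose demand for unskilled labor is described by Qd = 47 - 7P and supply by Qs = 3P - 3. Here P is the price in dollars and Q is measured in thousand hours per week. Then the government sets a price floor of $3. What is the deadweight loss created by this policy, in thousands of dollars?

0

In a free market, 47 - 7P = 3P - 3 gives the equilibrium P* = 5, Q* = 12.
The floor of 3 is below the equilibrium price 5, so it is not binding; the market clears at P* = 5, Q* = 12.
Since the control does not bind, no trades are prevented and deadweight loss is zero.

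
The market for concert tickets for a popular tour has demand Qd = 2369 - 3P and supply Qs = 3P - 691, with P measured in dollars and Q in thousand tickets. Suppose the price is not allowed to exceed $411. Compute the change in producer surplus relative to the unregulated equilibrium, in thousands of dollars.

-68359.5

Without the control the market clears where 2369 - 3P = 3P - 691, i.e. P* = 510 and Q* = 839.
Because the ceiling (411) lies below the market-clearing price, it is binding.
At P = 411: Qd = 2369 - 3·411 = 1136 and Qs = 3·411 - 691 = 542.
Producer surplus without the control is ½ · (510 - 691/3) · 839 = 703921/6.
With the ceiling, producers sell 542 units at 411, so PS = ½ · (411 - 691/3) · 542 = 146882/3.
Change in producer surplus = 146882/3 - 703921/6 = -68359.5.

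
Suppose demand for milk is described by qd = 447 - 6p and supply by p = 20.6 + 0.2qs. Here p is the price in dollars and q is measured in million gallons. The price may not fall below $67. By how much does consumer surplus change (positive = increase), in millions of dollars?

-1632

Rearranging supply gives qs = 5p - 103. Setting quantity demanded equal to quantity supplied, 447 - 6p = 5p - 103, gives p* = 50 and q* = 147.
The floor of 67 is above the equilibrium price 50, so it binds.
At p = 67: qd = 447 - 6·67 = 45 and qs = 5·67 - 103 = 232.
Consumer surplus without the control is ½ · (74.5 - 50) · 147 = 1800.75.
With the floor, consumers buy 45 units at 67, so CS = ½ · (74.5 - 67) · 45 = 168.75.
Change in consumer surplus = 168.75 - 1800.75 = -1632.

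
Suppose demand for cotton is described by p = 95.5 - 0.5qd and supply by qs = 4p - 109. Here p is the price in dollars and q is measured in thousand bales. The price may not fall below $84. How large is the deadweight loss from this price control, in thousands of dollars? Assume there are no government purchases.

Rearranging demand gives qd = 191 - 2p. Setting quantity demanded equal to quantity supplied, 191 - 2p = 4p - 109, gives p* = 50 and q* = 91.
The floor of 84 is above the equilibrium price 50, so it binds.
At p = 84: qd = 191 - 2·84 = 23 and qs = 4·84 - 109 = 227.
Quantity traded falls to 23. At q = 23 the demand price is (191 - 23)/2 = 84 and the supply price is (109 + 23)/4 = 33.
Deadweight loss = ½ · (84 - 33) · (91 - 23) = ½ · 51 · 68 = 1734.

1734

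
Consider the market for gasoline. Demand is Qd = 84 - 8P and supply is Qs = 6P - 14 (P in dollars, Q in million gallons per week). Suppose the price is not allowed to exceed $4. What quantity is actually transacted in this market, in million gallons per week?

Without the control the market clears where 84 - 8P = 6P - 14, i.e. P* = 7 and Q* = 28.
Since 4 < 7, the ceiling is binding.
At P = 4: Qd = 84 - 8·4 = 52 and Qs = 6·4 - 14 = 10.
The quantity actually transacted is the short side, supply: 10.

10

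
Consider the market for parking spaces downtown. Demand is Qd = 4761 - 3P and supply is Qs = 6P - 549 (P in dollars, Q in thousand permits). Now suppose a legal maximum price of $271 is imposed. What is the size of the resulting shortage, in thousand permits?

In a free market, 4761 - 3P = 6P - 549 gives the equilibrium P* = 590, Q* = 2991.
Because the ceiling (271) lies below the market-clearing price, it is binding.
At P = 271: Qd = 4761 - 3·271 = 3948 and Qs = 6·271 - 549 = 1077.
Shortage = Qd - Qs = 3948 - 1077 = 2871.

2871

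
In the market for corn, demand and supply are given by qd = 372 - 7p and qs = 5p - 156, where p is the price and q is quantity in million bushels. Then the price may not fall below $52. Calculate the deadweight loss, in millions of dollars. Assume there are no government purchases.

537.6

Without the control the market clears where 372 - 7p = 5p - 156, i.e. p* = 44 and q* = 64.
Since 52 > 44, the floor is binding.
At p = 52: qd = 372 - 7·52 = 8 and qs = 5·52 - 156 = 104.
Quantity traded falls to 8. At q = 8 the demand price is (372 - 8)/7 = 52 and the supply price is (156 + 8)/5 = 32.8.
Deadweight loss = ½ · (52 - 32.8) · (64 - 8) = ½ · 19.2 · 56 = 537.6.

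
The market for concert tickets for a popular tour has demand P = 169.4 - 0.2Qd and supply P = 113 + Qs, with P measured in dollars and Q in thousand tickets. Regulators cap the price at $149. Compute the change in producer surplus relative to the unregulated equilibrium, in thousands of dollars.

Rearranging demand gives Qd = 847 - 5P; rearranging supply gives Qs = P - 113. Without the control the market clears where 847 - 5P = P - 113, i.e. P* = 160 and Q* = 47.
Because the ceiling (149) lies below the market-clearing price, it is binding.
At P = 149: Qd = 847 - 5·149 = 102 and Qs = 149 - 113 = 36.
Producer surplus without the control is ½ · (160 - 113) · 47 = 1104.5.
With the ceiling, producers sell 36 units at 149, so PS = ½ · (149 - 113) · 36 = 648.
Change in producer surplus = 648 - 1104.5 = -456.5.

-456.5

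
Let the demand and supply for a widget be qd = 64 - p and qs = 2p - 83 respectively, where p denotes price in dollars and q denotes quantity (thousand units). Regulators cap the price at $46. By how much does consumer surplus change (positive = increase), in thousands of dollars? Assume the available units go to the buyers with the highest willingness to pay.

Setting quantity demanded equal to quantity supplied, 64 - p = 2p - 83, gives p* = 49 and q* = 15.
Because the ceiling (46) lies below the market-clearing price, it is binding.
At p = 46: qd = 64 - 46 = 18 and qs = 2·46 - 83 = 9.
Consumer surplus without the control is ½ · (64 - 49) · 15 = 112.5.
With the ceiling, 9 units are sold at 46 (assume they go to the highest-value buyers). The demand price at q = 9 is 55, so CS = ½ · [(64 - 46) + (55 - 46)] · 9 = 121.5.
Change in consumer surplus = 121.5 - 112.5 = 9.

9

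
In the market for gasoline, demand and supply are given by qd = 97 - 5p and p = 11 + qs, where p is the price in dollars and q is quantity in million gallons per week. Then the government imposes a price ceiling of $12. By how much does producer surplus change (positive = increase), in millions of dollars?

-24

Rearranging supply gives qs = p - 11. Setting quantity demanded equal to quantity supplied, 97 - 5p = p - 11, gives p* = 18 and q* = 7.
The ceiling of 12 is below the equilibrium price 18, so it binds.
At p = 12: qd = 97 - 5·12 = 37 and qs = 12 - 11 = 1.
Producer surplus without the control is ½ · (18 - 11) · 7 = 24.5.
With the ceiling, producers sell 1 units at 12, so PS = ½ · (12 - 11) · 1 = 0.5.
Change in producer surplus = 0.5 - 24.5 = -24.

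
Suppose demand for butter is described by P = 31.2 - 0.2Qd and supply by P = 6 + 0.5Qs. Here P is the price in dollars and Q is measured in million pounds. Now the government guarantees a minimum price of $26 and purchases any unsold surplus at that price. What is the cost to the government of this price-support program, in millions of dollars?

Rearranging demand gives Qd = 156 - 5P; rearranging supply gives Qs = 2P - 12. In a free market, 156 - 5P = 2P - 12 gives the equilibrium P* = 24, Q* = 36.
The floor of 26 is above the equilibrium price 24, so it binds.
At P = 26: Qd = 156 - 5·26 = 26 and Qs = 2·26 - 12 = 40.
Surplus = Qs - Qd = 14.
Government expenditure = surplus × support price = 14 × 26 = 364.

364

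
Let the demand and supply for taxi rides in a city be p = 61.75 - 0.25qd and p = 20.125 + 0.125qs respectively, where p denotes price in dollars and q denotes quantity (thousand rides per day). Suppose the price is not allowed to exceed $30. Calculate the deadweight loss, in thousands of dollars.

192

Rearranging demand gives qd = 247 - 4p; rearranging supply gives qs = 8p - 161. In a free market, 247 - 4p = 8p - 161 gives the equilibrium p* = 34, q* = 111.
Because the ceiling (30) lies below the market-clearing price, it is binding.
At p = 30: qd = 247 - 4·30 = 127 and qs = 8·30 - 161 = 79.
Quantity traded falls to 79. At q = 79 the demand price is (247 - 79)/4 = 42 and the supply price is (161 + 79)/8 = 30.
Deadweight loss = ½ · (42 - 30) · (111 - 79) = ½ · 12 · 32 = 192.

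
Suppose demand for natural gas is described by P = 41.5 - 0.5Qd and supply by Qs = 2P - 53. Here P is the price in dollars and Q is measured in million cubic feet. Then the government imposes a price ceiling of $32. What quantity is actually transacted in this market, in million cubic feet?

Rearranging demand gives Qd = 83 - 2P. Without the control the market clears where 83 - 2P = 2P - 53, i.e. P* = 34 and Q* = 15.
Since 32 < 34, the ceiling is binding.
At P = 32: Qd = 83 - 2·32 = 19 and Qs = 2·32 - 53 = 11.
The quantity actually transacted is the short side, supply: 11.

11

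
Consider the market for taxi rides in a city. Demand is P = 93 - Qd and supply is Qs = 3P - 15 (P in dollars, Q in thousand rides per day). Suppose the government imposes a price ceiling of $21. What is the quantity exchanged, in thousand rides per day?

48

Rearranging demand gives Qd = 93 - P. Equilibrium: 93 - P = 3P - 15, so 108 = 4P and P* = 27, Q* = 66.
Since 21 < 27, the ceiling is binding.
At P = 21: Qd = 93 - 21 = 72 and Qs = 3·21 - 15 = 48.
The quantity actually transacted is the short side, supply: 48.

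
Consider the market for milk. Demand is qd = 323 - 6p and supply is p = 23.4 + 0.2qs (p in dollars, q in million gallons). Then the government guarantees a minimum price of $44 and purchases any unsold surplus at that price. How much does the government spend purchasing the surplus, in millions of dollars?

1936

Rearranging supply gives qs = 5p - 117. Without the control the market clears where 323 - 6p = 5p - 117, i.e. p* = 40 and q* = 83.
Since 44 > 40, the floor is binding.
At p = 44: qd = 323 - 6·44 = 59 and qs = 5·44 - 117 = 103.
Surplus = qs - qd = 44.
Government expenditure = surplus × support price = 44 × 44 = 1936.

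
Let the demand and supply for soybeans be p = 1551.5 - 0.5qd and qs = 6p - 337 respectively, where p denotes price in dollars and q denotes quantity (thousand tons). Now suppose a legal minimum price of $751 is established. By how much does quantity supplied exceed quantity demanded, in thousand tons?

2568

Rearranging demand gives qd = 3103 - 2p. In a free market, 3103 - 2p = 6p - 337 gives the equilibrium p* = 430, q* = 2243.
Since 751 > 430, the floor is binding.
At p = 751: qd = 3103 - 2·751 = 1601 and qs = 6·751 - 337 = 4169.
Surplus = qs - qd = 4169 - 1601 = 2568.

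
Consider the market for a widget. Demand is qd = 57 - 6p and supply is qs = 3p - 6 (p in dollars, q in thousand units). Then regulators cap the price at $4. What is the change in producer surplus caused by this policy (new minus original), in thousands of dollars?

Setting quantity demanded equal to quantity supplied, 57 - 6p = 3p - 6, gives p* = 7 and q* = 15.
The ceiling of 4 is below the equilibrium price 7, so it binds.
At p = 4: qd = 57 - 6·4 = 33 and qs = 3·4 - 6 = 6.
Producer surplus without the control is ½ · (7 - 2) · 15 = 37.5.
With the ceiling, producers sell 6 units at 4, so PS = ½ · (4 - 2) · 6 = 6.
Change in producer surplus = 6 - 37.5 = -31.5.

-31.5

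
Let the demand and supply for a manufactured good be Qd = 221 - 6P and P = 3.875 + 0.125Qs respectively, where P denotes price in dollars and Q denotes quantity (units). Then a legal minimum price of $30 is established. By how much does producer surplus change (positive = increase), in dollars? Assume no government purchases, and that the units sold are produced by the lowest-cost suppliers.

168

Rearranging supply gives Qs = 8P - 31. Equilibrium: 221 - 6P = 8P - 31, so 252 = 14P and P* = 18, Q* = 113.
The floor of 30 is above the equilibrium price 18, so it binds.
At P = 30: Qd = 221 - 6·30 = 41 and Qs = 8·30 - 31 = 209.
Producer surplus without the control is ½ · (18 - 3.875) · 113 = 798.0625.
With the floor, 41 units are sold at 30. The supply price at Q = 41 is 9, so PS = ½ · [(30 - 3.875) + (30 - 9)] · 41 = 966.0625.
Change in producer surplus = 966.0625 - 798.0625 = 168.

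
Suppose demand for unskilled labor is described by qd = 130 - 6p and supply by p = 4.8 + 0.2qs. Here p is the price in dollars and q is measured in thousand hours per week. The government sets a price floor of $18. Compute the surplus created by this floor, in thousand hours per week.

44

Rearranging supply gives qs = 5p - 24. In a free market, 130 - 6p = 5p - 24 gives the equilibrium p* = 14, q* = 46.
Since 18 > 14, the floor is binding.
At p = 18: qd = 130 - 6·18 = 22 and qs = 5·18 - 24 = 66.
Surplus = qs - qd = 66 - 22 = 44.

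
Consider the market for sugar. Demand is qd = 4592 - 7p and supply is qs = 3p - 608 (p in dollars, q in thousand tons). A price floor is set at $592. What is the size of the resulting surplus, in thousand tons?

720

Equilibrium: 4592 - 7p = 3p - 608, so 5200 = 10p and p* = 520, q* = 952.
Because the floor (592) lies above the market-clearing price, it is binding.
At p = 592: qd = 4592 - 7·592 = 448 and qs = 3·592 - 608 = 1168.
Surplus = qs - qd = 1168 - 448 = 720.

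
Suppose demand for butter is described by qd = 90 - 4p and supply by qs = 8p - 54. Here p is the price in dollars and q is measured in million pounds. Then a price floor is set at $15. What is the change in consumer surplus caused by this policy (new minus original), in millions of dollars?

-108

Equilibrium: 90 - 4p = 8p - 54, so 144 = 12p and p* = 12, q* = 42.
Because the floor (15) lies above the market-clearing price, it is binding.
At p = 15: qd = 90 - 4·15 = 30 and qs = 8·15 - 54 = 66.
Consumer surplus without the control is ½ · (22.5 - 12) · 42 = 220.5.
With the floor, consumers buy 30 units at 15, so CS = ½ · (22.5 - 15) · 30 = 112.5.
Change in consumer surplus = 112.5 - 220.5 = -108.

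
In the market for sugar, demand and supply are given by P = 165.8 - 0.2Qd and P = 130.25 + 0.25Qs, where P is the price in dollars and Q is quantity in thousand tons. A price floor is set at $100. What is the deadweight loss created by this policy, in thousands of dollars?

Rearranging demand gives Qd = 829 - 5P; rearranging supply gives Qs = 4P - 521. Setting quantity demanded equal to quantity supplied, 829 - 5P = 4P - 521, gives P* = 150 and Q* = 79.
Since 100 is below P* = 150, the floor does not bind and the free-market outcome prevails.
Since the control does not bind, no trades are prevented and deadweight loss is zero.

0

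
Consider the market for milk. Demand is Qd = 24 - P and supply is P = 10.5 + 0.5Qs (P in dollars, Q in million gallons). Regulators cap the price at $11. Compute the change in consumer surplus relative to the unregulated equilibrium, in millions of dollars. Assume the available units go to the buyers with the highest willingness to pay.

-28

Rearranging supply gives Qs = 2P - 21. In a free market, 24 - P = 2P - 21 gives the equilibrium P* = 15, Q* = 9.
Because the ceiling (11) lies below the market-clearing price, it is binding.
At P = 11: Qd = 24 - 11 = 13 and Qs = 2·11 - 21 = 1.
Consumer surplus without the control is ½ · (24 - 15) · 9 = 40.5.
With the ceiling, 1 units are sold at 11 (assume they go to the highest-value buyers). The demand price at Q = 1 is 23, so CS = ½ · [(24 - 11) + (23 - 11)] · 1 = 12.5.
Change in consumer surplus = 12.5 - 40.5 = -28.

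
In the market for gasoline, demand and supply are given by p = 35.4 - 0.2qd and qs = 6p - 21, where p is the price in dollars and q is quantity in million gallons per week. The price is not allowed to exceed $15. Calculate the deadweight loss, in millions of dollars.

59.4

Rearranging demand gives qd = 177 - 5p. In a free market, 177 - 5p = 6p - 21 gives the equilibrium p* = 18, q* = 87.
Because the ceiling (15) lies below the market-clearing price, it is binding.
At p = 15: qd = 177 - 5·15 = 102 and qs = 6·15 - 21 = 69.
Quantity traded falls to 69. At q = 69 the demand price is (177 - 69)/5 = 21.6 and the supply price is (21 + 69)/6 = 15.
Deadweight loss = ½ · (21.6 - 15) · (87 - 69) = ½ · 6.6 · 18 = 59.4.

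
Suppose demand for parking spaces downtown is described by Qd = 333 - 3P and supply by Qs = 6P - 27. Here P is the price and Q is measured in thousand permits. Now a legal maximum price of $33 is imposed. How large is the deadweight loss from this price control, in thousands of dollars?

441

In a free market, 333 - 3P = 6P - 27 gives the equilibrium P* = 40, Q* = 213.
Because the ceiling (33) lies below the market-clearing price, it is binding.
At P = 33: Qd = 333 - 3·33 = 234 and Qs = 6·33 - 27 = 171.
Quantity traded falls to 171. At Q = 171 the demand price is (333 - 171)/3 = 54 and the supply price is (27 + 171)/6 = 33.
Deadweight loss = ½ · (54 - 33) · (213 - 171) = ½ · 21 · 42 = 441.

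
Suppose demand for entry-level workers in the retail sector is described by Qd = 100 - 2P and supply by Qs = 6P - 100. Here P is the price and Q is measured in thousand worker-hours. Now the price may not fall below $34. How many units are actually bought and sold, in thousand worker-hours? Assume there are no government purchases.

In a free market, 100 - 2P = 6P - 100 gives the equilibrium P* = 25, Q* = 50.
The floor of 34 is above the equilibrium price 25, so it binds.
At P = 34: Qd = 100 - 2·34 = 32 and Qs = 6·34 - 100 = 104.
The quantity actually transacted is the short side, demand: 32.

32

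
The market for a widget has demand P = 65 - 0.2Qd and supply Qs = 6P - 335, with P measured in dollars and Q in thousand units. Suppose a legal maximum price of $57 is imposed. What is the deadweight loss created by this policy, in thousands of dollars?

Rearranging demand gives Qd = 325 - 5P. Equilibrium: 325 - 5P = 6P - 335, so 660 = 11P and P* = 60, Q* = 25.
Since 57 < 60, the ceiling is binding.
At P = 57: Qd = 325 - 5·57 = 40 and Qs = 6·57 - 335 = 7.
Quantity traded falls to 7. At Q = 7 the demand price is (325 - 7)/5 = 63.6 and the supply price is (335 + 7)/6 = 57.
Deadweight loss = ½ · (63.6 - 57) · (25 - 7) = ½ · 6.6 · 18 = 59.4.

59.4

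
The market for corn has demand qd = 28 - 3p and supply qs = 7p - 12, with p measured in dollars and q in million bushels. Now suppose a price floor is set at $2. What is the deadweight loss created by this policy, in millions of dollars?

0

In a free market, 28 - 3p = 7p - 12 gives the equilibrium p* = 4, q* = 16.
The floor of 2 is below the equilibrium price 4, so it is not binding; the market clears at p* = 4, q* = 16.
Since the control does not bind, no trades are prevented and deadweight loss is zero.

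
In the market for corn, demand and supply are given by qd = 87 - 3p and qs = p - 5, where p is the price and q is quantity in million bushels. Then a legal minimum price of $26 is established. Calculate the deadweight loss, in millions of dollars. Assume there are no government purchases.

54

Setting quantity demanded equal to quantity supplied, 87 - 3p = p - 5, gives p* = 23 and q* = 18.
Since 26 > 23, the floor is binding.
At p = 26: qd = 87 - 3·26 = 9 and qs = 26 - 5 = 21.
Quantity traded falls to 9. At q = 9 the demand price is (87 - 9)/3 = 26 and the supply price is 5 + 9 = 14.
Deadweight loss = ½ · (26 - 14) · (18 - 9) = ½ · 12 · 9 = 54.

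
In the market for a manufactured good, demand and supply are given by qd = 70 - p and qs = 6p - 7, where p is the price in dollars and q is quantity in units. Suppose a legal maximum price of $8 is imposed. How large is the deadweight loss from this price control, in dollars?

Setting quantity demanded equal to quantity supplied, 70 - p = 6p - 7, gives p* = 11 and q* = 59.
The ceiling of 8 is below the equilibrium price 11, so it binds.
At p = 8: qd = 70 - 8 = 62 and qs = 6·8 - 7 = 41.
Quantity traded falls to 41. At q = 41 the demand price is 70 - 41 = 29 and the supply price is (7 + 41)/6 = 8.
Deadweight loss = ½ · (29 - 8) · (59 - 41) = ½ · 21 · 18 = 189.

189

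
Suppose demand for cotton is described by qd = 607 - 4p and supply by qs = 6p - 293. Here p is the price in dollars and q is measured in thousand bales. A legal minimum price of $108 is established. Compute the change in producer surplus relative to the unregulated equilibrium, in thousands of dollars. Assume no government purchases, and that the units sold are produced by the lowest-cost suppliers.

Without the control the market clears where 607 - 4p = 6p - 293, i.e. p* = 90 and q* = 247.
The floor of 108 is above the equilibrium price 90, so it binds.
At p = 108: qd = 607 - 4·108 = 175 and qs = 6·108 - 293 = 355.
Producer surplus without the control is ½ · (90 - 293/6) · 247 = 61009/12.
With the floor, 175 units are sold at 108. The supply price at q = 175 is 78, so PS = ½ · [(108 - 293/6) + (108 - 78)] · 175 = 93625/12.
Change in producer surplus = 93625/12 - 61009/12 = 2718.

2718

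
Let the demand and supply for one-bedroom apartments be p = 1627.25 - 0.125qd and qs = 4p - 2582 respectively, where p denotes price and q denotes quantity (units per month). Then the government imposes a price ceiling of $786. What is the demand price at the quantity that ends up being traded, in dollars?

Rearranging demand gives qd = 13018 - 8p. In a free market, 13018 - 8p = 4p - 2582 gives the equilibrium p* = 1300, q* = 2618.
Because the ceiling (786) lies below the market-clearing price, it is binding.
At p = 786: qd = 13018 - 8·786 = 6730 and qs = 4·786 - 2582 = 562.
Only 562 units reach the market. On the demand curve, the marginal buyer's willingness to pay at q = 562 is (13018 - 562)/8 = 1557.

1557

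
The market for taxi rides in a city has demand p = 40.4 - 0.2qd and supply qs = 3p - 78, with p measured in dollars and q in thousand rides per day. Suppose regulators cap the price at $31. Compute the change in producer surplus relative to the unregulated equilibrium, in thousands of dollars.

-84

Rearranging demand gives qd = 202 - 5p. In a free market, 202 - 5p = 3p - 78 gives the equilibrium p* = 35, q* = 27.
Since 31 < 35, the ceiling is binding.
At p = 31: qd = 202 - 5·31 = 47 and qs = 3·31 - 78 = 15.
Producer surplus without the control is ½ · (35 - 26) · 27 = 121.5.
With the ceiling, producers sell 15 units at 31, so PS = ½ · (31 - 26) · 15 = 37.5.
Change in producer surplus = 37.5 - 121.5 = -84.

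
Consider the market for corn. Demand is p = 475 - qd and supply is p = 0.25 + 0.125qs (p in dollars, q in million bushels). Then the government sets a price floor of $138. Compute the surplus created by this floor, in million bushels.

Rearranging demand gives qd = 475 - p; rearranging supply gives qs = 8p - 2. Equilibrium: 475 - p = 8p - 2, so 477 = 9p and p* = 53, q* = 422.
Since 138 > 53, the floor is binding.
At p = 138: qd = 475 - 138 = 337 and qs = 8·138 - 2 = 1102.
Surplus = qs - qd = 1102 - 337 = 765.

765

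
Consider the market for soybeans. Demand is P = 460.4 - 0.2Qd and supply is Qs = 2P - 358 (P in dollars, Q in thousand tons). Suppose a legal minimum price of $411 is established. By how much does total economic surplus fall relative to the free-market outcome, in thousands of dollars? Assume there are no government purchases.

Rearranging demand gives Qd = 2302 - 5P. Without the control the market clears where 2302 - 5P = 2P - 358, i.e. P* = 380 and Q* = 402.
Because the floor (411) lies above the market-clearing price, it is binding.
At P = 411: Qd = 2302 - 5·411 = 247 and Qs = 2·411 - 358 = 464.
Quantity traded falls to 247. At Q = 247 the demand price is (2302 - 247)/5 = 411 and the supply price is (358 + 247)/2 = 302.5.
Deadweight loss = ½ · (411 - 302.5) · (402 - 247) = ½ · 108.5 · 155 = 8408.75.

8408.75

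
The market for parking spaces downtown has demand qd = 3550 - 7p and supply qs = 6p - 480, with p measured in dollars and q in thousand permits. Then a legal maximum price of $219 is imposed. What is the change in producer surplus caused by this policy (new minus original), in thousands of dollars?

-100737

Setting quantity demanded equal to quantity supplied, 3550 - 7p = 6p - 480, gives p* = 310 and q* = 1380.
Because the ceiling (219) lies below the market-clearing price, it is binding.
At p = 219: qd = 3550 - 7·219 = 2017 and qs = 6·219 - 480 = 834.
Producer surplus without the control is ½ · (310 - 80) · 1380 = 158700.
With the ceiling, producers sell 834 units at 219, so PS = ½ · (219 - 80) · 834 = 57963.
Change in producer surplus = 57963 - 158700 = -100737.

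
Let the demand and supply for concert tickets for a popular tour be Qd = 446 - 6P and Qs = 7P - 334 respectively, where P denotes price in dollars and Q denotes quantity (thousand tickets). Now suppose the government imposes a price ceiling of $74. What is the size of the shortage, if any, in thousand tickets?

0

Without the control the market clears where 446 - 6P = 7P - 334, i.e. P* = 60 and Q* = 86.
Since 74 is above P* = 60, the ceiling does not bind and the free-market outcome prevails.
Since the control does not bind, there is no shortage.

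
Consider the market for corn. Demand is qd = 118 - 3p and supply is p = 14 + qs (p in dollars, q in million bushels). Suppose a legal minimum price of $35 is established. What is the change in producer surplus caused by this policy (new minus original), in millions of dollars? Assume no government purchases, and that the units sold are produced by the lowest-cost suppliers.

8

Rearranging supply gives qs = p - 14. Without the control the market clears where 118 - 3p = p - 14, i.e. p* = 33 and q* = 19.
Since 35 > 33, the floor is binding.
At p = 35: qd = 118 - 3·35 = 13 and qs = 35 - 14 = 21.
Producer surplus without the control is ½ · (33 - 14) · 19 = 180.5.
With the floor, 13 units are sold at 35. The supply price at q = 13 is 27, so PS = ½ · [(35 - 14) + (35 - 27)] · 13 = 188.5.
Change in producer surplus = 188.5 - 180.5 = 8.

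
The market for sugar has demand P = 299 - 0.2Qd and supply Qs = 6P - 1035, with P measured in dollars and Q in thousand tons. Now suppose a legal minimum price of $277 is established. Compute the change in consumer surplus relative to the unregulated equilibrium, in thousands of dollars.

-10692.5

Rearranging demand gives Qd = 1495 - 5P. In a free market, 1495 - 5P = 6P - 1035 gives the equilibrium P* = 230, Q* = 345.
Since 277 > 230, the floor is binding.
At P = 277: Qd = 1495 - 5·277 = 110 and Qs = 6·277 - 1035 = 627.
Consumer surplus without the control is ½ · (299 - 230) · 345 = 11902.5.
With the floor, consumers buy 110 units at 277, so CS = ½ · (299 - 277) · 110 = 1210.
Change in consumer surplus = 1210 - 11902.5 = -10692.5.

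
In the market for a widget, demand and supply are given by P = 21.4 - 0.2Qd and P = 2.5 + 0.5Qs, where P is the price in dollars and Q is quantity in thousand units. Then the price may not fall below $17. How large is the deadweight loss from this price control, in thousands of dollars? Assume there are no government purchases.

8.75

Rearranging demand gives Qd = 107 - 5P; rearranging supply gives Qs = 2P - 5. Without the control the market clears where 107 - 5P = 2P - 5, i.e. P* = 16 and Q* = 27.
The floor of 17 is above the equilibrium price 16, so it binds.
At P = 17: Qd = 107 - 5·17 = 22 and Qs = 2·17 - 5 = 29.
Quantity traded falls to 22. At Q = 22 the demand price is (107 - 22)/5 = 17 and the supply price is (5 + 22)/2 = 13.5.
Deadweight loss = ½ · (17 - 13.5) · (27 - 22) = ½ · 3.5 · 5 = 8.75.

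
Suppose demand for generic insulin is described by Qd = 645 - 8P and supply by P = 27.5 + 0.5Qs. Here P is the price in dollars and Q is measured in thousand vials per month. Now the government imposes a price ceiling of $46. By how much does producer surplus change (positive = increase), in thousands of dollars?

Rearranging supply gives Qs = 2P - 55. Setting quantity demanded equal to quantity supplied, 645 - 8P = 2P - 55, gives P* = 70 and Q* = 85.
Since 46 < 70, the ceiling is binding.
At P = 46: Qd = 645 - 8·46 = 277 and Qs = 2·46 - 55 = 37.
Producer surplus without the control is ½ · (70 - 27.5) · 85 = 1806.25.
With the ceiling, producers sell 37 units at 46, so PS = ½ · (46 - 27.5) · 37 = 342.25.
Change in producer surplus = 342.25 - 1806.25 = -1464.

-1464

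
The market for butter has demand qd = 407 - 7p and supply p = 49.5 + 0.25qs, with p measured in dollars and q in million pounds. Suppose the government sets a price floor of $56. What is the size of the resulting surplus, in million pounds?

Rearranging supply gives qs = 4p - 198. In a free market, 407 - 7p = 4p - 198 gives the equilibrium p* = 55, q* = 22.
Because the floor (56) lies above the market-clearing price, it is binding.
At p = 56: qd = 407 - 7·56 = 15 and qs = 4·56 - 198 = 26.
Surplus = qs - qd = 26 - 15 = 11.

11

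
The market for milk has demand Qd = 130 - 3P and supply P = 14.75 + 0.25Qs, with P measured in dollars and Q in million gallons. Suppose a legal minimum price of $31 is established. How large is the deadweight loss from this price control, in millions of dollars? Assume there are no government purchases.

42

Rearranging supply gives Qs = 4P - 59. Equilibrium: 130 - 3P = 4P - 59, so 189 = 7P and P* = 27, Q* = 49.
Since 31 > 27, the floor is binding.
At P = 31: Qd = 130 - 3·31 = 37 and Qs = 4·31 - 59 = 65.
Quantity traded falls to 37. At Q = 37 the demand price is (130 - 37)/3 = 31 and the supply price is (59 + 37)/4 = 24.
Deadweight loss = ½ · (31 - 24) · (49 - 37) = ½ · 7 · 12 = 42.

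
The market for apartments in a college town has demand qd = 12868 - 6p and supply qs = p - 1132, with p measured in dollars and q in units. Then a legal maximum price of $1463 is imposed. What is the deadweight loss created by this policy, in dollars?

Without the control the market clears where 12868 - 6p = p - 1132, i.e. p* = 2000 and q* = 868.
Since 1463 < 2000, the ceiling is binding.
At p = 1463: qd = 12868 - 6·1463 = 4090 and qs = 1463 - 1132 = 331.
Quantity traded falls to 331. At q = 331 the demand price is (12868 - 331)/6 = 2089.5 and the supply price is 1132 + 331 = 1463.
Deadweight loss = ½ · (2089.5 - 1463) · (868 - 331) = ½ · 626.5 · 537 = 168215.25.

168215.25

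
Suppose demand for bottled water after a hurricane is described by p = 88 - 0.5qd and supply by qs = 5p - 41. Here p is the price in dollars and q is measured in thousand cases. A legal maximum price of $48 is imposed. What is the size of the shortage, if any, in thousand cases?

0

Rearranging demand gives qd = 176 - 2p. Setting quantity demanded equal to quantity supplied, 176 - 2p = 5p - 41, gives p* = 31 and q* = 114.
The ceiling of 48 is above the equilibrium price 31, so it is not binding; the market clears at p* = 31, q* = 114.
Since the control does not bind, there is no shortage.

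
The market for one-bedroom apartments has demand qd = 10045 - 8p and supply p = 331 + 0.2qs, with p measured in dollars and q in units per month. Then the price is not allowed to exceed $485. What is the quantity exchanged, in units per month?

770

Rearranging supply gives qs = 5p - 1655. Equilibrium: 10045 - 8p = 5p - 1655, so 11700 = 13p and p* = 900, q* = 2845.
The ceiling of 485 is below the equilibrium price 900, so it binds.
At p = 485: qd = 10045 - 8·485 = 6165 and qs = 5·485 - 1655 = 770.
The quantity actually transacted is the short side, supply: 770.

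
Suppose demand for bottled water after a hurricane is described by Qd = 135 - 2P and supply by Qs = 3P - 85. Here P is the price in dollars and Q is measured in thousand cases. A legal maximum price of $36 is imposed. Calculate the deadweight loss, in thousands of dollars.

Setting quantity demanded equal to quantity supplied, 135 - 2P = 3P - 85, gives P* = 44 and Q* = 47.
Since 36 < 44, the ceiling is binding.
At P = 36: Qd = 135 - 2·36 = 63 and Qs = 3·36 - 85 = 23.
Quantity traded falls to 23. At Q = 23 the demand price is (135 - 23)/2 = 56 and the supply price is (85 + 23)/3 = 36.
Deadweight loss = ½ · (56 - 36) · (47 - 23) = ½ · 20 · 24 = 240.

240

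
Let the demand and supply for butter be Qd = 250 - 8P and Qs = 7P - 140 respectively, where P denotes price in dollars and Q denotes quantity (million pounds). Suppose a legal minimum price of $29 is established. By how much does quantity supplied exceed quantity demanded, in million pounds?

45

Setting quantity demanded equal to quantity supplied, 250 - 8P = 7P - 140, gives P* = 26 and Q* = 42.
The floor of 29 is above the equilibrium price 26, so it binds.
At P = 29: Qd = 250 - 8·29 = 18 and Qs = 7·29 - 140 = 63.
Surplus = Qs - Qd = 63 - 18 = 45.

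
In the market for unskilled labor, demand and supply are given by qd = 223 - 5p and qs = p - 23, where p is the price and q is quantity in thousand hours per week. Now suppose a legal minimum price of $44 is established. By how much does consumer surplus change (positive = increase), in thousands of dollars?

Without the control the market clears where 223 - 5p = p - 23, i.e. p* = 41 and q* = 18.
The floor of 44 is above the equilibrium price 41, so it binds.
At p = 44: qd = 223 - 5·44 = 3 and qs = 44 - 23 = 21.
Consumer surplus without the control is ½ · (44.6 - 41) · 18 = 32.4.
With the floor, consumers buy 3 units at 44, so CS = ½ · (44.6 - 44) · 3 = 0.9.
Change in consumer surplus = 0.9 - 32.4 = -31.5.

-31.5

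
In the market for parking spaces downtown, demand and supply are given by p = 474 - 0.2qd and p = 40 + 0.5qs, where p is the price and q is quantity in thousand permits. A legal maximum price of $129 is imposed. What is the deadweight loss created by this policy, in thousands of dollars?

68377.4

Rearranging demand gives qd = 2370 - 5p; rearranging supply gives qs = 2p - 80. Equilibrium: 2370 - 5p = 2p - 80, so 2450 = 7p and p* = 350, q* = 620.
Because the ceiling (129) lies below the market-clearing price, it is binding.
At p = 129: qd = 2370 - 5·129 = 1725 and qs = 2·129 - 80 = 178.
Quantity traded falls to 178. At q = 178 the demand price is (2370 - 178)/5 = 438.4 and the supply price is (80 + 178)/2 = 129.
Deadweight loss = ½ · (438.4 - 129) · (620 - 178) = ½ · 309.4 · 442 = 68377.4.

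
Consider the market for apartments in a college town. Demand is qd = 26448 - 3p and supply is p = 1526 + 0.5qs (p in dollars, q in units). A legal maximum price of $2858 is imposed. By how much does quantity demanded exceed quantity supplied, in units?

15210

Rearranging supply gives qs = 2p - 3052. Setting quantity demanded equal to quantity supplied, 26448 - 3p = 2p - 3052, gives p* = 5900 and q* = 8748.
Since 2858 < 5900, the ceiling is binding.
At p = 2858: qd = 26448 - 3·2858 = 17874 and qs = 2·2858 - 3052 = 2664.
Shortage = qd - qs = 17874 - 2664 = 15210.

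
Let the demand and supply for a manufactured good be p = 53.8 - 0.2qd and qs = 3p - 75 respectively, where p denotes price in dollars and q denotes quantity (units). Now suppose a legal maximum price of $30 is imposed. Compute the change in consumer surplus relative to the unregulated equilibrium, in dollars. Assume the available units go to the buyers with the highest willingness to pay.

Rearranging demand gives qd = 269 - 5p. Without the control the market clears where 269 - 5p = 3p - 75, i.e. p* = 43 and q* = 54.
Because the ceiling (30) lies below the market-clearing price, it is binding.
At p = 30: qd = 269 - 5·30 = 119 and qs = 3·30 - 75 = 15.
Consumer surplus without the control is ½ · (53.8 - 43) · 54 = 291.6.
With the ceiling, 15 units are sold at 30 (assume they go to the highest-value buyers). The demand price at q = 15 is 50.8, so CS = ½ · [(53.8 - 30) + (50.8 - 30)] · 15 = 334.5.
Change in consumer surplus = 334.5 - 291.6 = 42.9.

42.9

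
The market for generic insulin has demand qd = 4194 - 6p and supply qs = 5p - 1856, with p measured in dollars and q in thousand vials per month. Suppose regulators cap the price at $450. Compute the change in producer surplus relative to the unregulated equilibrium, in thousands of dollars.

-64400

Equilibrium: 4194 - 6p = 5p - 1856, so 6050 = 11p and p* = 550, q* = 894.
The ceiling of 450 is below the equilibrium price 550, so it binds.
At p = 450: qd = 4194 - 6·450 = 1494 and qs = 5·450 - 1856 = 394.
Producer surplus without the control is ½ · (550 - 371.2) · 894 = 79923.6.
With the ceiling, producers sell 394 units at 450, so PS = ½ · (450 - 371.2) · 394 = 15523.6.
Change in producer surplus = 15523.6 - 79923.6 = -64400.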